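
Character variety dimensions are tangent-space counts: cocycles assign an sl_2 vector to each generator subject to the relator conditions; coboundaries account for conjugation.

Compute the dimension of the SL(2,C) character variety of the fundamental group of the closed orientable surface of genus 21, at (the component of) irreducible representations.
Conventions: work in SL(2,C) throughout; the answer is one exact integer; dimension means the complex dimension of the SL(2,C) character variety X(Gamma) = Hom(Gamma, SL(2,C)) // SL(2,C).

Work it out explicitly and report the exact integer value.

pi_1 of the closed genus-21 surface has 42 generators bound by the single product-of-commutators relator.
Before the relator condition, cocycle space has dim 3*42 = 126.
At an irreducible rho, H^2 = coker(d_2) vanishes (Poincare duality: H^2 is dual to H^0 = invariants = 0), so d_2 is surjective onto sl_2 and dim Z^1 = 126 - 3 = 123.
dim B^1 = 3 (coboundaries, injective at irreducible rho).
dim H^1 = 123 - 3 = 120 = dim X.

120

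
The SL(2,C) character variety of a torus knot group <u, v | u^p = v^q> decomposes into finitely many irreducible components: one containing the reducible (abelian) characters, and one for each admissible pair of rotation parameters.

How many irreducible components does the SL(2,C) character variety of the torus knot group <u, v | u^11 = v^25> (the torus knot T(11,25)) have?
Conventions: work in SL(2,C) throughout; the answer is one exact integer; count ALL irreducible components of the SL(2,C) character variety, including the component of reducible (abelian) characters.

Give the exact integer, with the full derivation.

121

For T(11,25): irreducibility forces the central element u^11 = v^25 to one of +I, -I.
So on each irreducible component the traces are pinned: tr(u) = 2*cos(pi*alpha/11) with 1 <= alpha <= 10, tr(v) = 2*cos(pi*beta/25) with 1 <= beta <= 24.
Consistency of u^11 = (-1)^alpha I with v^25 = (-1)^beta I forces alpha = beta (mod 2).
Enumerate parity-matched pairs: 5*12 odd-odd plus 5*12 even-even gives 120.
Total: 120 irreducible-character components + 1 reducible (abelian) component = 121.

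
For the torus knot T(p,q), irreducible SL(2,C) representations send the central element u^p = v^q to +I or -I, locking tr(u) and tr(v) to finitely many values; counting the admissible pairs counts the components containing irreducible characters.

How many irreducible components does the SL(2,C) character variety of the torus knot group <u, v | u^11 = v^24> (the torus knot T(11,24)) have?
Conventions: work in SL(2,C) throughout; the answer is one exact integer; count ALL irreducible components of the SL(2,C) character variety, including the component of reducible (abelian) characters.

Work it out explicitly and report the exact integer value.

In the torus knot group T(11,24), u^11 = v^24 is central, so an irreducible representation sends it to +I or -I (Schur).
So on each irreducible component the traces are pinned: tr(u) = 2*cos(pi*alpha/11) with 1 <= alpha <= 10, tr(v) = 2*cos(pi*beta/24) with 1 <= beta <= 23.
u^11 = (-1)^alpha I and v^24 = (-1)^beta I must agree, so alpha and beta have equal parity.
Counting: 5 odd alphas x 12 odd betas + 5 even alphas x 11 even betas = 60 + 55 = 115.
That is 115 components of irreducible characters, and with the reducible (abelian) component the total is 116.

116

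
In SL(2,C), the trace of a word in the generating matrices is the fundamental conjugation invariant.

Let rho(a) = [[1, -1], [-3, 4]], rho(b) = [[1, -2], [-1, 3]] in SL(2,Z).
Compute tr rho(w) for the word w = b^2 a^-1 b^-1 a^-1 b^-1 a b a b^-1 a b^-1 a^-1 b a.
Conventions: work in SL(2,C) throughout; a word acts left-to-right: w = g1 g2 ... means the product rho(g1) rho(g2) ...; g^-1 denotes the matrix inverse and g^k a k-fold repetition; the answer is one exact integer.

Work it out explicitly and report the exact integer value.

rho(b) = [[1, -2], [-1, 3]]
... * rho(b) = [[1, -2], [-1, 3]]  ->  [[3, -8], [-4, 11]]
... * rho(a^-1) = [[4, 1], [3, 1]]  ->  [[-12, -5], [17, 7]]
... * rho(b^-1) = [[3, 2], [1, 1]]  ->  [[-41, -29], [58, 41]]
... * rho(a^-1) = [[4, 1], [3, 1]]  ->  [[-251, -70], [355, 99]]
... * rho(b^-1) = [[3, 2], [1, 1]]  ->  [[-823, -572], [1164, 809]]
... * rho(a) = [[1, -1], [-3, 4]]  ->  [[893, -1465], [-1263, 2072]]
... * rho(b) = [[1, -2], [-1, 3]]  ->  [[2358, -6181], [-3335, 8742]]
... * rho(a) = [[1, -1], [-3, 4]]  ->  [[20901, -27082], [-29561, 38303]]
... * rho(b^-1) = [[3, 2], [1, 1]]  ->  [[35621, 14720], [-50380, -20819]]
... * rho(a) = [[1, -1], [-3, 4]]  ->  [[-8539, 23259], [12077, -32896]]
... * rho(b^-1) = [[3, 2], [1, 1]]  ->  [[-2358, 6181], [3335, -8742]]
... * rho(a^-1) = [[4, 1], [3, 1]]  ->  [[9111, 3823], [-12886, -5407]]
... * rho(b) = [[1, -2], [-1, 3]]  ->  [[5288, -6753], [-7479, 9551]]
... * rho(a) = [[1, -1], [-3, 4]]  ->  [[25547, -32300], [-36132, 45683]]
tr = 25547 + 45683 = 71230

71230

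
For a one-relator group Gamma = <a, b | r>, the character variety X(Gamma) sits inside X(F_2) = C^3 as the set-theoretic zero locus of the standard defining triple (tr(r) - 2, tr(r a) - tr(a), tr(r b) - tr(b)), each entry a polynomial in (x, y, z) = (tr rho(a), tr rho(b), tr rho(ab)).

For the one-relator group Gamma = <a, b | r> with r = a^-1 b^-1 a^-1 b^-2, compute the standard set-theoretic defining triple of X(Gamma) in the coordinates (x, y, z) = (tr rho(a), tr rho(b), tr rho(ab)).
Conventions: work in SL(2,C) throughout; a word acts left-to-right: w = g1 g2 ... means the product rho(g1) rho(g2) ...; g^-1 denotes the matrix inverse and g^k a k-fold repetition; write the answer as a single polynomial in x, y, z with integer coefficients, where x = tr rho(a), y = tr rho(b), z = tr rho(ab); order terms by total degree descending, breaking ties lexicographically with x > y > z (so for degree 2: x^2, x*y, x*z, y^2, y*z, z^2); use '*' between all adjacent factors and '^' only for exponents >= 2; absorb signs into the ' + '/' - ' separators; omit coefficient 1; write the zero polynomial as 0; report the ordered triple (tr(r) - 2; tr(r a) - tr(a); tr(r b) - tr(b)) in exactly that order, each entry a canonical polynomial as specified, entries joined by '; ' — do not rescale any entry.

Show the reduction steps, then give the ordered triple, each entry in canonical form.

next, trace(a^-1) = trace(a) = x
next, trace(a^-1 b) = trace(b) * trace(a) - trace(b a)  (eliminate a^-1) = x*y - z
and trace(b^-1 a^-1) = trace(a^-1) * trace(b) - trace(a^-1 b)  (eliminate b^-1) = z
next, trace(b^-1 a^-1 b^-1) = trace(b^-1 a^-1) * trace(b) - trace(b^-1 a^-1 b)  (eliminate b^-1) = y*z - x
trace(b^-1 a^-1 b^-2) = trace(b^-1 a^-1 b^-1) * trace(b) - trace(b^-1 a^-1)  (eliminate b^-1) = y^2*z - x*y - z
and trace(b^-2) = trace(b^-1) * trace(b) - trace(1)  (eliminate b^-1) = y^2 - 2
and trace(a b a) = trace(a) * trace(b a) - trace(b)  (reduce the a square) = x*z - y
and trace(a b a b) = trace(b a) * trace(b a) - trace(1)  (split on b) = z^2 - 2
and trace(b^-1 a b a) = trace(a b a) * trace(b) - trace(a b a b)  (eliminate b^-1) = x*y*z - y^2 - z^2 + 2
trace(b^-2 a b a) = trace(b^-1 a b a) * trace(b) - trace(b^-1 a b a b)  (eliminate b^-1) = x*y^2*z - y^3 - y*z^2 - x*z + 3*y
next, trace(a^-1 b^-2 a b) = trace(b^-2 a b) * trace(a) - trace(b^-2 a b a)  (eliminate a^-1) = -x*y^2*z + x^2*y + y^3 + y*z^2 - 3*y
and trace(b^-1 a^-1 b^-2 a) = trace(a^-1 b^-2 a) * trace(b) - trace(a^-1 b^-2 a b)  (eliminate b^-1) = x*y^2*z - x^2*y - y*z^2 + y
next, trace(a^-1 b^-1 a^-1 b^-2) = trace(b^-1 a^-1 b^-2) * trace(a) - trace(b^-1 a^-1 b^-2 a)  (eliminate a^-1) = y*z^2 - x*z - y
assemble the triple (trace(r) - 2; trace(r a) - x; trace(r b) - y)

y*z^2 - x*z - y - 2; y^2*z - x*y - x - z; z^2 - y - 2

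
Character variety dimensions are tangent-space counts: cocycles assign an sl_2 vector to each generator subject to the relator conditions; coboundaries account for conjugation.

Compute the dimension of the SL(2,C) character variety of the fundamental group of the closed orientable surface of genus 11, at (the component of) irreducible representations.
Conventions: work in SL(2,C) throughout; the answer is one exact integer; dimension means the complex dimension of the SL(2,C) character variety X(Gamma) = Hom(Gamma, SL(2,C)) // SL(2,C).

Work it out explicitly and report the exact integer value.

pi_1 of the closed genus-11 surface has 22 generators bound by the single product-of-commutators relator.
Before the relator condition, cocycle space has dim 3*22 = 66.
H^2 = coker(d_2) is dual to H^0 = 0 at irreducible rho (Poincare duality), so d_2 is onto: dim Z^1 = 63.
As always at irreducible rho, dim B^1 = 3.
dim X = dim H^1 = 63 - 3 = 60.

60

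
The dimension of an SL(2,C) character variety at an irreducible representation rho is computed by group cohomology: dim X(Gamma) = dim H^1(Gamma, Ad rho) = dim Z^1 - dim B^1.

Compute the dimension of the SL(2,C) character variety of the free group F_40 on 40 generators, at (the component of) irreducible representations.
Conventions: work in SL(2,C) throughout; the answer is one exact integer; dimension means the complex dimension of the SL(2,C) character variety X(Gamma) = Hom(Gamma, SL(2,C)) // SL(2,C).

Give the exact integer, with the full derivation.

117

Gamma = F_40 has 40 generators and no relators.
Z^1(Gamma, Ad rho) = (sl_2)^40: a cocycle is a free choice of one sl_2 vector per generator, so dim Z^1 = 3*40 = 120.
At an irreducible rho the centralizer of the image in sl_2 is 0, so the coboundary map sl_2 -> Z^1 is injective: dim B^1 = 3.
Therefore dim X = 120 - 3 = 117.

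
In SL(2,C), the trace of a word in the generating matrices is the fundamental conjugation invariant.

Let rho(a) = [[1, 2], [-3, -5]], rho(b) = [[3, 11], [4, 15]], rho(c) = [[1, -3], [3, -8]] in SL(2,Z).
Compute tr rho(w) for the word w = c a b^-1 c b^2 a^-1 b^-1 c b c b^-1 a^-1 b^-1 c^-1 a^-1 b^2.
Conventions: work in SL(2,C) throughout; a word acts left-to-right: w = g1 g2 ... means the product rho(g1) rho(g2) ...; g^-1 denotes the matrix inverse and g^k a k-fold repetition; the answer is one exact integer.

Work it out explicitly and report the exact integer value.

rho(c) = [[1, -3], [3, -8]]
... * rho(a) = [[1, 2], [-3, -5]]  ->  [[10, 17], [27, 46]]
... * rho(b^-1) = [[15, -11], [-4, 3]]  ->  [[82, -59], [221, -159]]
... * rho(c) = [[1, -3], [3, -8]]  ->  [[-95, 226], [-256, 609]]
... * rho(b) = [[3, 11], [4, 15]]  ->  [[619, 2345], [1668, 6319]]
... * rho(b) = [[3, 11], [4, 15]]  ->  [[11237, 41984], [30280, 113133]]
... * rho(a^-1) = [[-5, -2], [3, 1]]  ->  [[69767, 19510], [187999, 52573]]
... * rho(b^-1) = [[15, -11], [-4, 3]]  ->  [[968465, -708907], [2609693, -1910270]]
... * rho(c) = [[1, -3], [3, -8]]  ->  [[-1158256, 2765861], [-3121117, 7453081]]
... * rho(b) = [[3, 11], [4, 15]]  ->  [[7588676, 28747099], [20448973, 77463928]]
... * rho(c) = [[1, -3], [3, -8]]  ->  [[93829973, -252742820], [252840757, -681058343]]
... * rho(b^-1) = [[15, -11], [-4, 3]]  ->  [[2418420875, -1790358163], [6516844727, -4824423356]]
... * rho(a^-1) = [[-5, -2], [3, 1]]  ->  [[-17463178864, -6627199913], [-47057493703, -17858112810]]
... * rho(b^-1) = [[15, -11], [-4, 3]]  ->  [[-235438883308, 172213367765], [-634429954305, 464058092303]]
... * rho(c^-1) = [[-8, 3], [-3, 1]]  ->  [[1366870963169, -534103282159], [3683265357531, -1439231770612]]
... * rho(a^-1) = [[-5, -2], [3, 1]]  ->  [[-8436664662322, -3267845208497], [-22734022099491, -8805762485674]]
... * rho(b) = [[3, 11], [4, 15]]  ->  [[-38381374820954, -141820989412997], [-103425116241169, -382160680379511]]
... * rho(b) = [[3, 11], [4, 15]]  ->  [[-682428082114850, -2549509964225449], [-1838918070241551, -6870086484345524]]
tr = -682428082114850 + -6870086484345524 = -7552514566460374

-7552514566460374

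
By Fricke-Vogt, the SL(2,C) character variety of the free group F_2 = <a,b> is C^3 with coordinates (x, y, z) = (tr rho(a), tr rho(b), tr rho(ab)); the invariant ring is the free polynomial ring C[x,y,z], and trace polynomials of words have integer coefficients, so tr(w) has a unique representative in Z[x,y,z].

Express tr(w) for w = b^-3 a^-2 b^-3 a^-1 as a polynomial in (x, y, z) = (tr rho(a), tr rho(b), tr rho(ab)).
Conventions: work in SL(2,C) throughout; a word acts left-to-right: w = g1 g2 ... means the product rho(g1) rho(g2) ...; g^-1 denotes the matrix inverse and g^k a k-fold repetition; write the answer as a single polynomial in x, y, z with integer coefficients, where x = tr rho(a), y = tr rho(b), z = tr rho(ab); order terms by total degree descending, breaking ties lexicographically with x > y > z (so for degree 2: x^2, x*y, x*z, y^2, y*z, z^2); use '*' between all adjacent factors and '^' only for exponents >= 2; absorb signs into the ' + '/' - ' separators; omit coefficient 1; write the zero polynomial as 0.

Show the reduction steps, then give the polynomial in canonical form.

x*y^4*z^2 - 2*x^2*y^3*z - y^5*z + x^3*y^2 + x*y^4 - 2*x*y^2*z^2 + 2*x^2*y*z + 4*y^3*z - 3*x*y^2 + x*z^2 - 3*y*z - x

tr(a^-1) = tr(a) = x
tr(a^-1 b) = tr(b) tr(a) - tr(b a) = x*y - z
tr(a^-1 b^-1) = tr(a^-1) tr(b) - tr(a^-1 b) = z
tr(b^-2 a^-1) = tr(a^-1 b^-1) tr(b) - tr(a^-1) = y*z - x
tr(b^-2 a^-1 b^-1) = tr(b^-2 a^-1) tr(b) - tr(b^-2 a^-1 b) = y^2*z - x*y - z
tr(a b^-2) = tr(a b^-1) tr(b) - tr(a) = x*y^2 - y*z - x
tr(b^-1 a b^-2) = tr(a b^-2) tr(b) - tr(a b^-1) = x*y^3 - y^2*z - 2*x*y + z
tr(a^2) = tr(a) tr(a) - tr(1) = x^2 - 2
tr(a^2 b) = tr(a) tr(b a) - tr(b) = x*z - y
tr(a b^-1 a) = tr(a^2) tr(b) - tr(a^2 b) = x^2*y - x*z - y
tr(a b a b) = tr(a b) tr(a b) - tr(1) = z^2 - 2
tr(a b^-1 a b) = tr(a b a) tr(b) - tr(a b a b) = x*y*z - y^2 - z^2 + 2
tr(a b^-1 a b^-1) = tr(a b^-1 a) tr(b) - tr(a b^-1 a b) = x^2*y^2 - 2*x*y*z + z^2 - 2
tr(b^-1 a b^-2 a) = tr(a b^-1 a b^-1) tr(b) - tr(a b^-1 a) = x^2*y^3 - 2*x*y^2*z - x^2*y + y*z^2 + x*z - y
tr(b^-2 a^-1 b^-1 a) = tr(b^-1 a b^-2) tr(a) - tr(b^-1 a b^-2 a) = x*y^2*z - x^2*y - y*z^2 + y
tr(a^-1 b^-1 a^-1 b^-2) = tr(b^-2 a^-1 b^-1) tr(a) - tr(b^-2 a^-1 b^-1 a) = y*z^2 - x*z - y
tr(b^-1 a^-1 b^-2 a^-2) = tr(a^-1 b^-1 a^-1 b^-2) tr(a) - tr(a^-1 b^-1 a^-1 b^-2 a) = x*y*z^2 - x^2*z - y^2*z + z
tr(a^-3 b^-1) = tr(a^-1 b^-1 a^-1) tr(a) - tr(a^-1 b^-1) = x^2*z - x*y - z
tr(a^-3) = tr(a^-2) tr(a) - tr(a^-1) = x^3 - 3*x
tr(a^-1 b^-2 a^-2) = tr(a^-3 b^-1) tr(b) - tr(a^-3) = x^2*y*z - x^3 - x*y^2 - y*z + 3*x
tr(a^-2 b^-2 a^-1 b^-2) = tr(b^-1 a^-1 b^-2 a^-2) tr(b) - tr(b^-1 a^-1 b^-2 a^-2 b) = x*y^2*z^2 - 2*x^2*y*z - y^3*z + x^3 + x*y^2 + 2*y*z - 3*x
tr(a^-2 b a^-1) = tr(b a^-2) tr(a) - tr(b a^-1) = x^3*y - x^2*z - 2*x*y + z
tr(b^2) = tr(b) tr(b) - tr(1) = y^2 - 2
tr(b a^-2 b) = tr(a^-1 b^2) tr(a) - tr(a^-1 b^2 a) = x^2*y^2 - x*y*z - x^2 - y^2 + 2
tr(a^-1 b a b) = tr(b a b) tr(a) - tr(b a b a) = x*y*z - x^2 - z^2 + 2
tr(b a^-2 b a) = tr(a^-1 b a b) tr(a) - tr(a^-1 b a b a) = x^2*y*z - x^3 - x*z^2 - y*z + 3*x
tr(a^-2 b a^-1 b) = tr(b a^-2 b) tr(a) - tr(b a^-2 b a) = x^3*y^2 - 2*x^2*y*z - x*y^2 + x*z^2 + y*z - x
tr(a^-1 b^-1 a^-2 b) = tr(a^-2 b a^-1) tr(b) - tr(a^-2 b a^-1 b) = x^2*y*z - x*y^2 - x*z^2 + x
tr(a^-1 b^-1 a^-2 b^-1) = tr(a^-1 b^-1 a^-2) tr(b) - tr(a^-1 b^-1 a^-2 b) = x*z^2 - y*z - x
tr(a^-2 b^-2 a^-1 b^-1) = tr(a^-1 b^-1 a^-2 b^-1) tr(b) - tr(a^-1 b^-1 a^-2) = x*y*z^2 - x^2*z - y^2*z + z
tr(b^-2 a^-1 b^-3 a^-2) = tr(a^-2 b^-2 a^-1 b^-2) tr(b) - tr(a^-2 b^-2 a^-1 b^-1) = x*y^3*z^2 - 2*x^2*y^2*z - y^4*z + x^3*y + x*y^3 - x*y*z^2 + x^2*z + 3*y^2*z - 3*x*y - z
tr(a^-1 b^-1 a^-1 b^-3) = tr(b^-1 a^-1 b^-1 a^-1 b^-1) tr(b) - tr(b^-1 a^-1 b^-1 a^-1) = y^2*z^2 - x*y*z - y^2 - z^2 + 2
tr(b^-1 a^-1 b^-3) = tr(b^-1 a^-1 b^-2) tr(b) - tr(b^-1 a^-1 b^-1) = y^3*z - x*y^2 - 2*y*z + x
tr(b^-1 a^-1 b^-3 a^-2) = tr(a^-1 b^-1 a^-1 b^-3) tr(a) - tr(a^-1 b^-1 a^-1 b^-3 a) = x*y^2*z^2 - x^2*y*z - y^3*z - x*z^2 + 2*y*z + x
tr(b^-3 a^-2 b^-3 a^-1) = tr(b^-2 a^-1 b^-3 a^-2) tr(b) - tr(b^-2 a^-1 b^-3 a^-2 b) = x*y^4*z^2 - 2*x^2*y^3*z - y^5*z + x^3*y^2 + x*y^4 - 2*x*y^2*z^2 + 2*x^2*y*z + 4*y^3*z - 3*x*y^2 + x*z^2 - 3*y*z - x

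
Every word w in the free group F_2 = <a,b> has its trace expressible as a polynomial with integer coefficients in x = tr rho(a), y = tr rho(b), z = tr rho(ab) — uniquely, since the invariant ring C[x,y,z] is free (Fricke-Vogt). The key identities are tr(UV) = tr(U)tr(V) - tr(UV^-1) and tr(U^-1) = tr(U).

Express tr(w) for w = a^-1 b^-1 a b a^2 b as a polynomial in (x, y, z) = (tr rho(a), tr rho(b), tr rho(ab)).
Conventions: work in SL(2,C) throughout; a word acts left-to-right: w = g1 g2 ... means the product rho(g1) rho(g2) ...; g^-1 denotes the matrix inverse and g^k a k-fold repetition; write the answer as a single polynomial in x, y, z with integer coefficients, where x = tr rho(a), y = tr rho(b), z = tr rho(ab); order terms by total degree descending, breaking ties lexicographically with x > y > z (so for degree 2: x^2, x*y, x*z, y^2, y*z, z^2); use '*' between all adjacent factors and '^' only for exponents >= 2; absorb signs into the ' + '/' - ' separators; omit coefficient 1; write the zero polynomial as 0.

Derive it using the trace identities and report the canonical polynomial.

-x^2*y*z^2 + x^3*z + 2*x*y^2*z + x*z^3 - x^2*y - y^3 - y*z^2 - 3*x*z + 3*y

tr(b a^2) = tr(a)*tr(b a) - tr(b) = x*z - y
tr(a b a^2) = tr(a)*tr(b a^2) - tr(b a) = x^2*z - x*y - z
tr(b a b a) = tr(a b)*tr(a b) - tr(1) = z^2 - 2
tr(b a b) = tr(b)*tr(a b) - tr(a) = y*z - x
tr(b a^2 b a) = tr(a)*tr(b a b a) - tr(b a b) = x*z^2 - y*z - x
tr(b^2) = tr(b)*tr(b) - tr(1) = y^2 - 2
tr(b a^2 b) = tr(a)*tr(b^2 a) - tr(b^2) = x*y*z - x^2 - y^2 + 2
tr(a b a^2 b a) = tr(a)*tr(b a^2 b a) - tr(b a^2 b) = x^2*z^2 - 2*x*y*z + y^2 - 2
tr(b a b a b a) = tr(b a)*tr(b a b a) - tr(b^-1 a^-1) = z^3 - 3*z
tr(b a b a b) = tr(b)*tr(a b a b) - tr(a b a) = y*z^2 - x*z - y
tr(a b a^2 b a b) = tr(a)*tr(b a b a b a) - tr(b a b a b) = x*z^3 - y*z^2 - 2*x*z + y
tr(b^-1 a b a^2 b a) = tr(a b a^2 b a)*tr(b) - tr(a b a^2 b a b) = x^2*y*z^2 - 2*x*y^2*z - x*z^3 + y^3 + y*z^2 + 2*x*z - 3*y
tr(a^-1 b^-1 a b a^2 b) = tr(b^-1 a b a^2 b)*tr(a) - tr(b^-1 a b a^2 b a) = -x^2*y*z^2 + x^3*z + 2*x*y^2*z + x*z^3 - x^2*y - y^3 - y*z^2 - 3*x*z + 3*y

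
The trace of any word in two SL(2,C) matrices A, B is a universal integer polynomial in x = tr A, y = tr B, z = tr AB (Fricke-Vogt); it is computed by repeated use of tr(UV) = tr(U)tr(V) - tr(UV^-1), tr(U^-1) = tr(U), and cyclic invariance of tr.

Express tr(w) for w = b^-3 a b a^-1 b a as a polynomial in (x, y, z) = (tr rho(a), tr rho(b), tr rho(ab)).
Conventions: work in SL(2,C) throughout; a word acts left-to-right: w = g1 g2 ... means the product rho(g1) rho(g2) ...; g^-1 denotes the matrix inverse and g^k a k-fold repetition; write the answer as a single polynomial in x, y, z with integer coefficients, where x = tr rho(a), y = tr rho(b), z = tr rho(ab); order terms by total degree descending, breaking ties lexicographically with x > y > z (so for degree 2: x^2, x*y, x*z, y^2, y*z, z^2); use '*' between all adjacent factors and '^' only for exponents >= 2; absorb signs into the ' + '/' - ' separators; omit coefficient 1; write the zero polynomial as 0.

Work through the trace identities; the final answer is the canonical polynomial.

x^2*y^4*z - x^3*y^3 - x*y^5 - 2*x*y^3*z^2 - x^2*y^2*z + y^4*z + y^2*z^3 + 2*x^3*y + 6*x*y^3 + 3*x*y*z^2 - x^2*z - 5*y^2*z - z^3 - 7*x*y + 3*z

tr(a^2 b) = tr(a)*tr(b a) - tr(b)  (reduce the a square) = x*z - y
tr(a^2) = tr(a)*tr(a) - tr(1)  (reduce the a square) = x^2 - 2
apply: tr(a b^2 a) = tr(b)*tr(a^2 b) - tr(a^2)  (reduce the b square) = x*y*z - x^2 - y^2 + 2
apply: tr(a b a b) = tr(a b)*tr(a b) - tr(1)  (split on a) = z^2 - 2
apply: tr(a b^2 a b) = tr(b)*tr(a b a b) - tr(a b a)  (reduce the b square) = y*z^2 - x*z - y
tr(a b^2 a b^-1) = tr(a b^2 a)*tr(b) - tr(a b^2 a b)  (eliminate b^-1) = x*y^2*z - x^2*y - y^3 - y*z^2 + x*z + 3*y
tr(b^-1 a b^2 a b^-1) = tr(a b^2 a b^-1)*tr(b) - tr(a b^2 a)  (eliminate b^-1) = x*y^3*z - x^2*y^2 - y^4 - y^2*z^2 + x^2 + 4*y^2 - 2
apply: tr(b a b^-3 a b) = tr(b^-1 a b^2 a b^-1)*tr(b) - tr(b^-1 a b^2 a)  (eliminate b^-1) = x*y^4*z - x^2*y^3 - y^5 - y^3*z^2 - x*y^2*z + 2*x^2*y + 5*y^3 + y*z^2 - x*z - 5*y
use: tr(b a b) = tr(b)*tr(a b) - tr(a)  (reduce the b square) = y*z - x
apply: tr(a b a b a) = tr(a)*tr(b a b a) - tr(b a b)  (reduce the a square) = x*z^2 - y*z - x
use: tr(a b a b a b) = tr(a b)*tr(a b a b) - tr(a^-1 b^-1)  (split on a) = z^3 - 3*z
use: tr(b^-1 a b a b a) = tr(a b a b a)*tr(b) - tr(a b a b a b)  (eliminate b^-1) = x*y*z^2 - y^2*z - z^3 - x*y + 3*z
tr(a b a b a b^-2) = tr(b^-1 a b a b a)*tr(b) - tr(b^-1 a b a b a b)  (eliminate b^-1) = x*y^2*z^2 - y^3*z - y*z^3 - x*y^2 - x*z^2 + 4*y*z + x
tr(b a b^-3 a b a) = tr(a b a b a b^-2)*tr(b) - tr(a b a b a b^-1)  (eliminate b^-1) = x*y^3*z^2 - y^4*z - y^2*z^3 - x*y^3 - 2*x*y*z^2 + 5*y^2*z + z^3 + 2*x*y - 3*z
tr(b^-3 a b a^-1 b a) = tr(b a b^-3 a b)*tr(a) - tr(b a b^-3 a b a)  (eliminate a^-1) = x^2*y^4*z - x^3*y^3 - x*y^5 - 2*x*y^3*z^2 - x^2*y^2*z + y^4*z + y^2*z^3 + 2*x^3*y + 6*x*y^3 + 3*x*y*z^2 - x^2*z - 5*y^2*z - z^3 - 7*x*y + 3*z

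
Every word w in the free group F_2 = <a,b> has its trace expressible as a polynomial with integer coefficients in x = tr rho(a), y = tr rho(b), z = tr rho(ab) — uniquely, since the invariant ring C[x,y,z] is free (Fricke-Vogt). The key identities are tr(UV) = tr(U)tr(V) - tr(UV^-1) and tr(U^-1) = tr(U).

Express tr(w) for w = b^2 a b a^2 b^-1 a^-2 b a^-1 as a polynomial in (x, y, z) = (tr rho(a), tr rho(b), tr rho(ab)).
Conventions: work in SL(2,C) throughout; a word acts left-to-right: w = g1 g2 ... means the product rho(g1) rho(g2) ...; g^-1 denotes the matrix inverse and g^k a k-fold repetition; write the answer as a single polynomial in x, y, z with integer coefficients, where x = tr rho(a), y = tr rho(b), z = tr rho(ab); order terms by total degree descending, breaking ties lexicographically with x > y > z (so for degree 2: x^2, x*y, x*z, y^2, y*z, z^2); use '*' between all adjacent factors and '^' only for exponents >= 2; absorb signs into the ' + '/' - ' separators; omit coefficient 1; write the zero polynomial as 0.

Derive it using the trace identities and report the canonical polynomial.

trace(a b a b) = trace(a b) * trace(a b) - trace(1) = z^2 - 2
apply: trace(a b a) = trace(a) * trace(b a) - trace(b) = x*z - y
trace(b a b a b) = trace(b) * trace(a b a b) - trace(a b a) = y*z^2 - x*z - y
apply: trace(b^3 a b a) = trace(b) * trace(b a b a b) - trace(b a b a) = y^2*z^2 - x*y*z - y^2 - z^2 + 2
trace(b a b) = trace(b) * trace(a b) - trace(a) = y*z - x
trace(b a b^2) = trace(b) * trace(b a b) - trace(b a) = y^2*z - x*y - z
use: trace(b^3 a b) = trace(b) * trace(b a b^2) - trace(b a b) = y^3*z - x*y^2 - 2*y*z + x
trace(b a b a^2 b^2) = trace(a) * trace(b^3 a b a) - trace(b^3 a b) = x*y^2*z^2 - x^2*y*z - y^3*z - x*z^2 + 2*y*z + x
trace(b a b a^2 b) = trace(a) * trace(b^2 a b a) - trace(b^2 a b) = x*y*z^2 - x^2*z - y^2*z + z
use: trace(b^3 a b a^2 b) = trace(b) * trace(b a b a^2 b^2) - trace(b a b a^2 b) = x*y^3*z^2 - x^2*y^2*z - y^4*z - 2*x*y*z^2 + x^2*z + 3*y^2*z + x*y - z
use: trace(b a b a b a) = trace(a b a b) * trace(a b) - trace(b a) = z^3 - 3*z
trace(a b a^2 b a b) = trace(a) * trace(b a b a b a) - trace(b a b a b) = x*z^3 - y*z^2 - 2*x*z + y
trace(b a^2 b a) = trace(a) * trace(b a b a) - trace(b a b) = x*z^2 - y*z - x
trace(b^2) = trace(b) * trace(b) - trace(1) = y^2 - 2
trace(b a^2 b) = trace(a) * trace(b^2 a) - trace(b^2) = x*y*z - x^2 - y^2 + 2
trace(a b a^2 b a) = trace(a) * trace(b a^2 b a) - trace(b a^2 b) = x^2*z^2 - 2*x*y*z + y^2 - 2
use: trace(a b a^2 b a b^2) = trace(b) * trace(a b a^2 b a b) - trace(a b a^2 b a) = x*y*z^3 - x^2*z^2 - y^2*z^2 + 2
trace(b^3 a b a^2 b a) = trace(b) * trace(a b a^2 b a b^2) - trace(a b a^2 b a b) = x*y^2*z^3 - x^2*y*z^2 - y^3*z^2 - x*z^3 + y*z^2 + 2*x*z + y
apply: trace(a^-1 b^3 a b a^2 b) = trace(b^3 a b a^2 b) * trace(a) - trace(b^3 a b a^2 b a) = x^2*y^3*z^2 - x^3*y^2*z - x*y^4*z - x*y^2*z^3 - x^2*y*z^2 + y^3*z^2 + x^3*z + 3*x*y^2*z + x*z^3 + x^2*y - y*z^2 - 3*x*z - y
apply: trace(a^-1 b^3 a b a^2 b^-1) = trace(a^-1 b^3 a b a^2) * trace(b) - trace(a^-1 b^3 a b a^2 b) = -x^2*y^3*z^2 + x^3*y^2*z + x*y^4*z + x*y^2*z^3 + x^2*y*z^2 - x^3*z - 4*x*y^2*z - x*z^3 - x^2*y - y^3 + 3*x*z + 3*y
use: trace(b^2 a b a^2 b^-1 a^-2 b) = trace(a^-1 b^3 a b a^2 b^-1) * trace(a) - trace(a^-1 b^3 a b a^2 b^-1 a) = -x^3*y^3*z^2 + x^4*y^2*z + x^2*y^4*z + x^2*y^2*z^3 + x^3*y*z^2 - x^4*z - 4*x^2*y^2*z - x^2*z^3 - x^3*y - x*y^3 - x*y*z^2 + 4*x^2*z + y^2*z + 3*x*y - z
use: trace(a b^2 a b a^2) = trace(a) * trace(a b^2 a b a) - trace(a b^2 a b) = x^2*y*z^2 - x^3*z - x*y^2*z - y*z^2 + 2*x*z + y
use: trace(a b a b^2 a b) = trace(b) * trace(a b a b a b) - trace(a b a b a) = y*z^3 - x*z^2 - 2*y*z + x
trace(a b a b^2 a b a^2) = trace(a) * trace(a b a b^2 a b a) - trace(a b a b^2 a b) = x^2*y*z^3 - x^3*z^2 - x*y^2*z^2 - y*z^3 + x*z^2 + 2*y*z + x
use: trace(b a b a b a b a) = trace(b a) * trace(b a b a b a) - trace(b^-1 a^-1 b^-1 a^-1) = z^4 - 4*z^2 + 2
trace(a b a^2 b a b a b) = trace(a) * trace(b a b a b a b a) - trace(b a b a b a b) = x*z^4 - y*z^3 - 3*x*z^2 + 2*y*z + x
use: trace(a^2 b a) = trace(a) * trace(a b a) - trace(a b) = x^2*z - x*y - z
trace(b a^2 b a b) = trace(b) * trace(a^2 b a b) - trace(a^2 b a) = x*y*z^2 - x^2*z - y^2*z + z
trace(a b a^2 b a b a) = trace(a) * trace(b a^2 b a b a) - trace(b a^2 b a b) = x^2*z^3 - 2*x*y*z^2 - x^2*z + y^2*z + x*y - z
use: trace(a b a b^2 a b a^2 b) = trace(b) * trace(a b a^2 b a b a b) - trace(a b a^2 b a b a) = x*y*z^4 - x^2*z^3 - y^2*z^3 - x*y*z^2 + x^2*z + y^2*z + z
trace(b a b^2 a b a^2 b^-1 a) = trace(a b a b^2 a b a^2) * trace(b) - trace(a b a b^2 a b a^2 b) = x^2*y^2*z^3 - x^3*y*z^2 - x*y^3*z^2 - x*y*z^4 + x^2*z^3 + 2*x*y*z^2 - x^2*z + y^2*z + x*y - z
trace(a^-1 b a b^2 a b a^2 b^-1) = trace(b a b^2 a b a^2 b^-1) * trace(a) - trace(b a b^2 a b a^2 b^-1 a) = -x^2*y^2*z^3 + 2*x^3*y*z^2 + x*y^3*z^2 + x*y*z^4 - x^4*z - x^2*y^2*z - x^2*z^3 - 3*x*y*z^2 + 3*x^2*z - y^2*z + z
apply: trace(b^2 a b a^2 b^-1 a^-2 b a) = trace(a^-1 b a b^2 a b a^2 b^-1) * trace(a) - trace(a^-1 b a b^2 a b a^2 b^-1 a) = -x^3*y^2*z^3 + 2*x^4*y*z^2 + x^2*y^3*z^2 + x^2*y*z^4 - x^5*z - x^3*y^2*z - x^3*z^3 - 4*x^2*y*z^2 + 4*x^3*z + y*z^2 - x*z - y
apply: trace(b^2 a b a^2 b^-1 a^-2 b a^-1) = trace(b^2 a b a^2 b^-1 a^-2 b) * trace(a) - trace(b^2 a b a^2 b^-1 a^-2 b a) = -x^4*y^3*z^2 + x^5*y^2*z + x^3*y^4*z + 2*x^3*y^2*z^3 - x^4*y*z^2 - x^2*y^3*z^2 - x^2*y*z^4 - 3*x^3*y^2*z - x^4*y - x^2*y^3 + 3*x^2*y*z^2 + x*y^2*z + 3*x^2*y - y*z^2 + y

-x^4*y^3*z^2 + x^5*y^2*z + x^3*y^4*z + 2*x^3*y^2*z^3 - x^4*y*z^2 - x^2*y^3*z^2 - x^2*y*z^4 - 3*x^3*y^2*z - x^4*y - x^2*y^3 + 3*x^2*y*z^2 + x*y^2*z + 3*x^2*y - y*z^2 + y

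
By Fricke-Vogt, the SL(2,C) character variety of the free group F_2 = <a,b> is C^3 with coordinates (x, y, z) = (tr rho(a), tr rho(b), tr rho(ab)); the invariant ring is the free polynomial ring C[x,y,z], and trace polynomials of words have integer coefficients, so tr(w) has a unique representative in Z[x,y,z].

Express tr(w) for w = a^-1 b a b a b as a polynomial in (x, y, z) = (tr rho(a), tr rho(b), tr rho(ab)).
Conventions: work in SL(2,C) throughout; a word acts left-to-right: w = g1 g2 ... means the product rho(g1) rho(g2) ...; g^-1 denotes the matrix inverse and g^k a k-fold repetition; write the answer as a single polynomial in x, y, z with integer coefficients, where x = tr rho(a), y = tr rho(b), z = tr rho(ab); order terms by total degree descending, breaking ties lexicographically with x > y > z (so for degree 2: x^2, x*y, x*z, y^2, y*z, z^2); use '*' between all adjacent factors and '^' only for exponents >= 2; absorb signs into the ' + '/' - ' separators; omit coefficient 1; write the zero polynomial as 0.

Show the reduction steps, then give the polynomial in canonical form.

x*y*z^2 - x^2*z - z^3 - x*y + 3*z

apply: tr(a b a b) = tr(a b) * tr(a b) - tr(1)  (split on a) = z^2 - 2
tr(a b a) = tr(a) * tr(b a) - tr(b)  (reduce the a square) = x*z - y
tr(b a b a b) = tr(b) * tr(a b a b) - tr(a b a)  (reduce the b square) = y*z^2 - x*z - y
apply: tr(b a b a b a) = tr(b a) * tr(b a b a) - tr(b^-1 a^-1)  (split on b) = z^3 - 3*z
use: tr(a^-1 b a b a b) = tr(b a b a b) * tr(a) - tr(b a b a b a)  (eliminate a^-1) = x*y*z^2 - x^2*z - z^3 - x*y + 3*z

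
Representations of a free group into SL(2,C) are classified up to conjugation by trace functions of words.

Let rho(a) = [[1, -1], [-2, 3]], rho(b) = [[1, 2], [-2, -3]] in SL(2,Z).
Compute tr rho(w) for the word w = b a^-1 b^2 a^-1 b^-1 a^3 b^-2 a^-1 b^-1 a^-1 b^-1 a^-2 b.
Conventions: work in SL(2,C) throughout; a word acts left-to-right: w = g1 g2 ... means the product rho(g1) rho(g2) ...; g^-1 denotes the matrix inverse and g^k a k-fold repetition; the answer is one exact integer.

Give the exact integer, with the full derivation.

29294930

rho(b) = [[1, 2], [-2, -3]]
... * rho(a^-1) = [[3, 1], [2, 1]]  ->  [[7, 3], [-12, -5]]
... * rho(b) = [[1, 2], [-2, -3]]  ->  [[1, 5], [-2, -9]]
... * rho(b) = [[1, 2], [-2, -3]]  ->  [[-9, -13], [16, 23]]
... * rho(a^-1) = [[3, 1], [2, 1]]  ->  [[-53, -22], [94, 39]]
... * rho(b^-1) = [[-3, -2], [2, 1]]  ->  [[115, 84], [-204, -149]]
... * rho(a) = [[1, -1], [-2, 3]]  ->  [[-53, 137], [94, -243]]
... * rho(a) = [[1, -1], [-2, 3]]  ->  [[-327, 464], [580, -823]]
... * rho(a) = [[1, -1], [-2, 3]]  ->  [[-1255, 1719], [2226, -3049]]
... * rho(b^-1) = [[-3, -2], [2, 1]]  ->  [[7203, 4229], [-12776, -7501]]
... * rho(b^-1) = [[-3, -2], [2, 1]]  ->  [[-13151, -10177], [23326, 18051]]
... * rho(a^-1) = [[3, 1], [2, 1]]  ->  [[-59807, -23328], [106080, 41377]]
... * rho(b^-1) = [[-3, -2], [2, 1]]  ->  [[132765, 96286], [-235486, -170783]]
... * rho(a^-1) = [[3, 1], [2, 1]]  ->  [[590867, 229051], [-1048024, -406269]]
... * rho(b^-1) = [[-3, -2], [2, 1]]  ->  [[-1314499, -952683], [2331534, 1689779]]
... * rho(a^-1) = [[3, 1], [2, 1]]  ->  [[-5848863, -2267182], [10374160, 4021313]]
... * rho(a^-1) = [[3, 1], [2, 1]]  ->  [[-22080953, -8116045], [39165106, 14395473]]
... * rho(b) = [[1, 2], [-2, -3]]  ->  [[-5848863, -19813771], [10374160, 35143793]]
tr = -5848863 + 35143793 = 29294930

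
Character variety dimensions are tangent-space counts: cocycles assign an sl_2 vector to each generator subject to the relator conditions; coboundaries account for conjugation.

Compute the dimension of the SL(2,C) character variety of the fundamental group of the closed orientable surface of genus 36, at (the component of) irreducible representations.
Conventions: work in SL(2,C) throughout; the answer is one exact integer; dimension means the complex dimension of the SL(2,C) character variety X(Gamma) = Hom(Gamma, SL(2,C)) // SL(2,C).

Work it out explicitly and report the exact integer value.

210

Gamma = pi_1(Sigma_36) = < a_1, b_1, ..., a_36, b_36 | prod [a_i, b_i] > has 2g = 72 generators and 1 relator.
A cocycle assigns one sl_2 vector per generator subject to the relator condition d_2(z) = 0: dim of the unconstrained space is 3*2g = 216.
d_2 is surjective at irreducible rho (its cokernel H^2 is dual to H^0 = 0), so dim Z^1 = 216 - 3 = 213.
As always at irreducible rho, dim B^1 = 3.
Hence dim X = 213 - 3 = 210.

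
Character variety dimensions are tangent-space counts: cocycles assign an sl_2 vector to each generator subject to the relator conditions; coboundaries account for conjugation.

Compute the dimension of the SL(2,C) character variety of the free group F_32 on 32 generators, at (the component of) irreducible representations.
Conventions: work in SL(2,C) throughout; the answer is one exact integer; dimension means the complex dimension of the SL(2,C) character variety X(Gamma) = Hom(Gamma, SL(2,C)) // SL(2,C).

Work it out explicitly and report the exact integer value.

Here Gamma is free of rank 32 — no relator constrains a cocycle.
A cocycle picks one sl_2 vector per generator freely, giving dim Z^1 = 3*32 = 96.
At an irreducible rho the centralizer of the image in sl_2 is 0, so the coboundary map sl_2 -> Z^1 is injective: dim B^1 = 3.
dim X = dim H^1 = dim Z^1 - dim B^1 = 96 - 3 = 93.

93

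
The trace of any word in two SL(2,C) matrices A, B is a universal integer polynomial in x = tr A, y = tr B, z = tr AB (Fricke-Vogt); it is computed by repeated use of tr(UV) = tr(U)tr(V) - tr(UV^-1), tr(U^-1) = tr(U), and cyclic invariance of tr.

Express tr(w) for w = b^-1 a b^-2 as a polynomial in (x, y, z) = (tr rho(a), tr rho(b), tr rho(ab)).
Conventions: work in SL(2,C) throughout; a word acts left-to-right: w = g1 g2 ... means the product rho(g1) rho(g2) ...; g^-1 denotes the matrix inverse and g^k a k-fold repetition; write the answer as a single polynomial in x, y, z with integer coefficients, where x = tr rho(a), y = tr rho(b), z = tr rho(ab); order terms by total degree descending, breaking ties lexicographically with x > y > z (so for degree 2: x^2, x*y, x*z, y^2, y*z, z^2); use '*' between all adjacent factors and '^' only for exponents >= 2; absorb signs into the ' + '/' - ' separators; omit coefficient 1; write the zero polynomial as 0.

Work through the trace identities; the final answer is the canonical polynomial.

x*y^3 - y^2*z - 2*x*y + z

use: tr(a b^-1) = tr(a) * tr(b) - tr(a b) = x*y - z
tr(b^-2 a) = tr(a b^-1) * tr(b) - tr(a) = x*y^2 - y*z - x
tr(b^-1 a b^-2) = tr(b^-2 a) * tr(b) - tr(b^-2 a b) = x*y^3 - y^2*z - 2*x*y + z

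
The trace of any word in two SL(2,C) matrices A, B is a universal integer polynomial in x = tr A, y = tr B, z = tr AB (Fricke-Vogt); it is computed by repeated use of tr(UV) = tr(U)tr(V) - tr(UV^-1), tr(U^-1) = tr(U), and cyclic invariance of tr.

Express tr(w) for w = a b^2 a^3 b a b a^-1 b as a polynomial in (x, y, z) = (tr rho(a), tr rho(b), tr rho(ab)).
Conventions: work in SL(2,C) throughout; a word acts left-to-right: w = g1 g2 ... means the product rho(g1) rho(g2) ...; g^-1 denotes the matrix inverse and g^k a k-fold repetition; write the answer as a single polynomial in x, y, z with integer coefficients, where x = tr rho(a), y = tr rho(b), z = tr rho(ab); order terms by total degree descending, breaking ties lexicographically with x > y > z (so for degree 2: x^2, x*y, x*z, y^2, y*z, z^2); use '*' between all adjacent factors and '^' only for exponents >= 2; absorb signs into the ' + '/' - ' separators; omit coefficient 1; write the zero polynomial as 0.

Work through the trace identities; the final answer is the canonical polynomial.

x^3*y^2*z^3 - 2*x^4*y*z^2 - x^2*y^3*z^2 - x^2*y*z^4 + x^5*z + x^3*y^2*z + x^3*z^3 + 5*x^2*y*z^2 + y*z^4 - 5*x^3*z - x*y^2*z - 2*x*z^3 - 3*y*z^2 + 6*x*z + y

use: trace(a b a b) = trace(a b)*trace(a b) - trace(1) = z^2 - 2
apply: trace(b a b a b a) = trace(a b a b)*trace(a b) - trace(b a) = z^3 - 3*z
apply: trace(a b a) = trace(a)*trace(b a) - trace(b) = x*z - y
apply: trace(b a b a b) = trace(b)*trace(a b a b) - trace(a b a) = y*z^2 - x*z - y
apply: trace(a b a b a b a) = trace(a)*trace(b a b a b a) - trace(b a b a b) = x*z^3 - y*z^2 - 2*x*z + y
apply: trace(a^3 b a b a b) = trace(a)*trace(a b a b a b a) - trace(a b a b a b) = x^2*z^3 - x*y*z^2 - 2*x^2*z - z^3 + x*y + 3*z
use: trace(b a b) = trace(b)*trace(a b) - trace(a) = y*z - x
use: trace(b a b a^2) = trace(a)*trace(b a b a) - trace(b a b) = x*z^2 - y*z - x
trace(b a b a^3) = trace(a)*trace(b a b a^2) - trace(b a b a) = x^2*z^2 - x*y*z - x^2 - z^2 + 2
apply: trace(a^3 b a b a) = trace(a)*trace(b a b a^3) - trace(b a b a^2) = x^3*z^2 - x^2*y*z - x^3 - 2*x*z^2 + y*z + 3*x
apply: trace(a b^2 a^3 b a b) = trace(b)*trace(a^3 b a b a b) - trace(a^3 b a b a) = x^2*y*z^3 - x^3*z^2 - x*y^2*z^2 - x^2*y*z - y*z^3 + x^3 + x*y^2 + 2*x*z^2 + 2*y*z - 3*x
apply: trace(a^2 b a) = trace(a)*trace(a b a) - trace(a b) = x^2*z - x*y - z
use: trace(a^3 b a) = trace(a)*trace(a^2 b a) - trace(a^2 b) = x^3*z - x^2*y - 2*x*z + y
trace(b^2 a^3 b a) = trace(b)*trace(a^3 b a b) - trace(a^3 b a) = x^2*y*z^2 - x^3*z - x*y^2*z - y*z^2 + 2*x*z + y
apply: trace(a^2) = trace(a)*trace(a) - trace(1) = x^2 - 2
trace(a^3) = trace(a)*trace(a^2) - trace(a) = x^3 - 3*x
trace(a^3 b^2) = trace(b)*trace(a^3 b) - trace(a^3) = x^2*y*z - x^3 - x*y^2 - y*z + 3*x
apply: trace(b^2 a^3 b) = trace(b)*trace(a^3 b^2) - trace(a^3 b) = x^2*y^2*z - x^3*y - x*y^3 - x^2*z - y^2*z + 4*x*y + z
use: trace(a b^2 a^3 b a) = trace(a)*trace(b^2 a^3 b a) - trace(b^2 a^3 b) = x^3*y*z^2 - x^4*z - 2*x^2*y^2*z + x^3*y + x*y^3 - x*y*z^2 + 3*x^2*z + y^2*z - 3*x*y - z
apply: trace(b a b^2 a^3 b a b) = trace(b)*trace(a b^2 a^3 b a b) - trace(a b^2 a^3 b a) = x^2*y^2*z^3 - 2*x^3*y*z^2 - x*y^3*z^2 + x^4*z + x^2*y^2*z - y^2*z^3 + 3*x*y*z^2 - 3*x^2*z + y^2*z + z
use: trace(a b a b a b a b) = trace(b a b a)*trace(b a b a) - trace(1) = z^4 - 4*z^2 + 2
trace(b a b a b a b^2 a) = trace(b)*trace(a b a b a b a b) - trace(a b a b a b a) = y*z^4 - x*z^3 - 3*y*z^2 + 2*x*z + y
trace(b a b a b a b) = trace(b)*trace(a b a b a b) - trace(a b a b a) = y*z^3 - x*z^2 - 2*y*z + x
apply: trace(b a b a b a b^2) = trace(b)*trace(b a b a b a b) - trace(b a b a b a) = y^2*z^3 - x*y*z^2 - 2*y^2*z - z^3 + x*y + 3*z
trace(b a b a b a b^2 a^2) = trace(a)*trace(b a b a b a b^2 a) - trace(b a b a b a b^2) = x*y*z^4 - x^2*z^3 - y^2*z^3 - 2*x*y*z^2 + 2*x^2*z + 2*y^2*z + z^3 - 3*z
trace(b a b^2 a^3 b a b a) = trace(a)*trace(b a b a b a b^2 a^2) - trace(b a b a b a b^2 a) = x^2*y*z^4 - x^3*z^3 - x*y^2*z^3 - 2*x^2*y*z^2 - y*z^4 + 2*x^3*z + 2*x*y^2*z + 2*x*z^3 + 3*y*z^2 - 5*x*z - y
trace(a b^2 a^3 b a b a^-1 b) = trace(b a b^2 a^3 b a b)*trace(a) - trace(b a b^2 a^3 b a b a) = x^3*y^2*z^3 - 2*x^4*y*z^2 - x^2*y^3*z^2 - x^2*y*z^4 + x^5*z + x^3*y^2*z + x^3*z^3 + 5*x^2*y*z^2 + y*z^4 - 5*x^3*z - x*y^2*z - 2*x*z^3 - 3*y*z^2 + 6*x*z + y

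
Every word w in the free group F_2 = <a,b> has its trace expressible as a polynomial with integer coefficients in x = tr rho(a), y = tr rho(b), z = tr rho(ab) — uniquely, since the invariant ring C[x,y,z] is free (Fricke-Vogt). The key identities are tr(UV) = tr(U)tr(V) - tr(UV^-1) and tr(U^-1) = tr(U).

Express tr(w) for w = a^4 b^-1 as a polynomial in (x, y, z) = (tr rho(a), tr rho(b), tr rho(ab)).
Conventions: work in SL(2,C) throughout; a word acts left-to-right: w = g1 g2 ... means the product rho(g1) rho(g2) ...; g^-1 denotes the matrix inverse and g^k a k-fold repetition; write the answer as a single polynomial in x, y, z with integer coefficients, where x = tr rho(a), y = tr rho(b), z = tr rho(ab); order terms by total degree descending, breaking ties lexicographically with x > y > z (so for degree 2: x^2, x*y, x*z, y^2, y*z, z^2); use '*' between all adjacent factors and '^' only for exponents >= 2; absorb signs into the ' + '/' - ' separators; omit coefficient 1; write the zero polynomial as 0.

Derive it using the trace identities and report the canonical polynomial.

x^4*y - x^3*z - 3*x^2*y + 2*x*z + y

tr(a^2) = tr(a)*tr(a) - tr(1) = x^2 - 2
reduce: tr(a^3) = tr(a)*tr(a^2) - tr(a) = x^3 - 3*x
reduce: tr(a^4) = tr(a)*tr(a^3) - tr(a^2) = x^4 - 4*x^2 + 2
tr(b a^2) = tr(a)*tr(b a) - tr(b) = x*z - y
reduce: tr(a b a^2) = tr(a)*tr(b a^2) - tr(b a) = x^2*z - x*y - z
so tr(a^4 b) = tr(a)*tr(a b a^2) - tr(a b a) = x^3*z - x^2*y - 2*x*z + y
tr(a^4 b^-1) = tr(a^4)*tr(b) - tr(a^4 b) = x^4*y - x^3*z - 3*x^2*y + 2*x*z + y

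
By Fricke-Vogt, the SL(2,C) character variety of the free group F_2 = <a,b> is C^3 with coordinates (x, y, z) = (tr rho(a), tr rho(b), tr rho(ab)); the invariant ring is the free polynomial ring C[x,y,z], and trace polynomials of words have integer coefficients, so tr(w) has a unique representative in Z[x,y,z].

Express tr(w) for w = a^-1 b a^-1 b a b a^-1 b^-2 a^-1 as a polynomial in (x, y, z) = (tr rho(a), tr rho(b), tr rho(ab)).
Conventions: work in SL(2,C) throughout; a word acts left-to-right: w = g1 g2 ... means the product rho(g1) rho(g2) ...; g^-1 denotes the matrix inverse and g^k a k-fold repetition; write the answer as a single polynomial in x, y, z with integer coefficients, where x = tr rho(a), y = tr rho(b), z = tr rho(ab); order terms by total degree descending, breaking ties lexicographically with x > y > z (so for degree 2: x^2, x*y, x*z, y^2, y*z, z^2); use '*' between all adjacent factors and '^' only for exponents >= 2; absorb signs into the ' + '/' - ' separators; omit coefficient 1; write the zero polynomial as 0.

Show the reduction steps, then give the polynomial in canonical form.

x^3*y^3*z^2 - 2*x^4*y^2*z - x^2*y^4*z - 2*x^2*y^2*z^3 + x^5*y + x^3*y^3 + 3*x^3*y*z^2 + x*y^3*z^2 + x*y*z^4 - x^4*z + 4*x^2*y^2*z - x^2*z^3 - 4*x^3*y - x*y^3 - 6*x*y*z^2 + 4*x^2*z + y^2*z + z^3 + 2*x*y - 3*z

and tr(b a b) = tr(b)*tr(a b) - tr(a)   [square of b] = y*z - x
tr(b^2 a b) = tr(b)*tr(b a b) - tr(b a)   [square of b] = y^2*z - x*y - z
next, tr(a b a b) = tr(b a)*tr(b a) - tr(1)   [split at a repeated b] = z^2 - 2
tr(a b a) = tr(a)*tr(b a) - tr(b)   [square of a] = x*z - y
tr(b^2 a b a) = tr(b)*tr(a b a b) - tr(a b a)   [square of b] = y*z^2 - x*z - y
tr(a^-1 b^2 a b) = tr(b^2 a b)*tr(a) - tr(b^2 a b a)   [inverse elimination on a] = x*y^2*z - x^2*y - y*z^2 + y
tr(b^2 a b a^-2) = tr(a^-1 b^2 a b)*tr(a) - tr(a^-1 b^2 a b a)   [inverse elimination on a] = x^2*y^2*z - x^3*y - x*y*z^2 - y^2*z + 2*x*y + z
next, tr(b a b a^-3 b) = tr(b^2 a b a^-2)*tr(a) - tr(b^2 a b a^-1)   [inverse elimination on a] = x^3*y^2*z - x^4*y - x^2*y*z^2 - 2*x*y^2*z + 3*x^2*y + y*z^2 + x*z - y
and tr(b a b a b a) = tr(b a)*tr(b a b a) - tr(b^-1 a^-1)   [split at a repeated b] = z^3 - 3*z
and tr(a^-1 b a b a b) = tr(b a b a b)*tr(a) - tr(b a b a b a)   [inverse elimination on a] = x*y*z^2 - x^2*z - z^3 - x*y + 3*z
and tr(a^-2 b a b a b) = tr(a^-1 b a b a b)*tr(a) - tr(a^-1 b a b a b a)   [inverse elimination on a] = x^2*y*z^2 - x^3*z - x*z^3 - x^2*y - y*z^2 + 4*x*z + y
next, tr(b a b a^-3 b a) = tr(a^-2 b a b a b)*tr(a) - tr(a^-2 b a b a b a)   [inverse elimination on a] = x^3*y*z^2 - x^4*z - x^2*z^3 - x^3*y - 2*x*y*z^2 + 5*x^2*z + z^3 + 2*x*y - 3*z
tr(a^-2 b a^-1 b a b a^-1) = tr(b a b a^-3 b)*tr(a) - tr(b a b a^-3 b a)   [inverse elimination on a] = x^4*y^2*z - x^5*y - 2*x^3*y*z^2 + x^4*z - 2*x^2*y^2*z + x^2*z^3 + 4*x^3*y + 3*x*y*z^2 - 4*x^2*z - z^3 - 3*x*y + 3*z
and tr(b^3 a b) = tr(b)*tr(a b^3) - tr(a b^2)   [square of b] = y^3*z - x*y^2 - 2*y*z + x
tr(b^3 a b a) = tr(b)*tr(b a b a b) - tr(b a b a)   [square of b] = y^2*z^2 - x*y*z - y^2 - z^2 + 2
tr(b^2 a b a^-1 b) = tr(b^3 a b)*tr(a) - tr(b^3 a b a)   [inverse elimination on a] = x*y^3*z - x^2*y^2 - y^2*z^2 - x*y*z + x^2 + y^2 + z^2 - 2
tr(a^2) = tr(a)*tr(a) - tr(1)   [square of a] = x^2 - 2
tr(a b^2 a) = tr(b)*tr(a^2 b) - tr(a^2)   [square of b] = x*y*z - x^2 - y^2 + 2
next, tr(b a b^2 a b) = tr(b)*tr(a b^2 a b) - tr(a b^2 a)   [square of b] = y^2*z^2 - 2*x*y*z + x^2 - 2
tr(a b a b a) = tr(a)*tr(b a b a) - tr(b a b)   [square of a] = x*z^2 - y*z - x
and tr(b a b^2 a b a) = tr(b)*tr(a b a b a b) - tr(a b a b a)   [square of b] = y*z^3 - x*z^2 - 2*y*z + x
and tr(b^2 a b a^-1 b a) = tr(b a b^2 a b)*tr(a) - tr(b a b^2 a b a)   [inverse elimination on a] = x*y^2*z^2 - 2*x^2*y*z - y*z^3 + x^3 + x*z^2 + 2*y*z - 3*x
tr(b a b a^-1 b a^-1 b) = tr(b^2 a b a^-1 b)*tr(a) - tr(b^2 a b a^-1 b a)   [inverse elimination on a] = x^2*y^3*z - x^3*y^2 - 2*x*y^2*z^2 + x^2*y*z + y*z^3 + x*y^2 - 2*y*z + x
and tr(b a b a b a^-1 b) = tr(b^2 a b a b)*tr(a) - tr(b^2 a b a b a)   [inverse elimination on a] = x*y^2*z^2 - x^2*y*z - y*z^3 - x*y^2 + 2*y*z + x
and tr(b a b a b a b a) = tr(a b a b)*tr(a b a b) - tr(1)   [split at a repeated a] = z^4 - 4*z^2 + 2
tr(b a b a b a^-1 b a) = tr(b a b a b a b)*tr(a) - tr(b a b a b a b a)   [inverse elimination on a] = x*y*z^3 - x^2*z^2 - z^4 - 2*x*y*z + x^2 + 4*z^2 - 2
and tr(b a b a^-1 b a^-1 b a) = tr(b a b a b a^-1 b)*tr(a) - tr(b a b a b a^-1 b a)   [inverse elimination on a] = x^2*y^2*z^2 - x^3*y*z - 2*x*y*z^3 - x^2*y^2 + x^2*z^2 + z^4 + 4*x*y*z - 4*z^2 + 2
tr(b a^-1 b a b a^-1 b a^-1) = tr(b a b a^-1 b a^-1 b)*tr(a) - tr(b a b a^-1 b a^-1 b a)   [inverse elimination on a] = x^3*y^3*z - x^4*y^2 - 3*x^2*y^2*z^2 + 2*x^3*y*z + 3*x*y*z^3 + 2*x^2*y^2 - x^2*z^2 - z^4 - 6*x*y*z + x^2 + 4*z^2 - 2
tr(b a^-1 b a b a^-1 b) = tr(b a b a^-1 b^2)*tr(a) - tr(b a b a^-1 b^2 a)   [inverse elimination on a] = x^2*y^3*z - x^3*y^2 - 2*x*y^2*z^2 + y*z^3 + x^3 + 2*x*y^2 + x*z^2 - 2*y*z - 3*x
tr(a^-2 b a^-1 b a b a^-1 b) = tr(b a^-1 b a b a^-1 b a^-1)*tr(a) - tr(b a^-1 b a b a^-1 b)   [inverse elimination on a] = x^4*y^3*z - x^5*y^2 - 3*x^3*y^2*z^2 + 2*x^4*y*z - x^2*y^3*z + 3*x^2*y*z^3 + 3*x^3*y^2 - x^3*z^2 + 2*x*y^2*z^2 - x*z^4 - 6*x^2*y*z - y*z^3 - 2*x*y^2 + 3*x*z^2 + 2*y*z + x
tr(a^-2 b a^-1 b a b a^-1 b^-1) = tr(a^-2 b a^-1 b a b a^-1)*tr(b) - tr(a^-2 b a^-1 b a b a^-1 b)   [inverse elimination on b] = x^3*y^2*z^2 - x^4*y*z - x^2*y^3*z - 2*x^2*y*z^3 + x^3*y^2 + x^3*z^2 + x*y^2*z^2 + x*z^4 + 2*x^2*y*z - x*y^2 - 3*x*z^2 + y*z - x
tr(a^-1 b a^-1 b a b a^-1 b^-2 a^-1) = tr(a^-2 b a^-1 b a b a^-1 b^-1)*tr(b) - tr(a^-2 b a^-1 b a b a^-1)   [inverse elimination on b] = x^3*y^3*z^2 - 2*x^4*y^2*z - x^2*y^4*z - 2*x^2*y^2*z^3 + x^5*y + x^3*y^3 + 3*x^3*y*z^2 + x*y^3*z^2 + x*y*z^4 - x^4*z + 4*x^2*y^2*z - x^2*z^3 - 4*x^3*y - x*y^3 - 6*x*y*z^2 + 4*x^2*z + y^2*z + z^3 + 2*x*y - 3*z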